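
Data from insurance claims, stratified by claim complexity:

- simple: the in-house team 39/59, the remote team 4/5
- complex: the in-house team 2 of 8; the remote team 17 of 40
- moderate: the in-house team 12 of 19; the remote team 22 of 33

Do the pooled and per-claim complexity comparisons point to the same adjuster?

Simple: the in-house team 39/59 = 66.1%, the remote team 4/5 = 80.0% → the remote team
Complex: the in-house team 2/8 = 25.0%, the remote team 17/40 = 42.5% → the remote team
Moderate: the in-house team 12/19 = 63.2%, the remote team 22/33 = 66.7% → the remote team
Overall: the in-house team 53/86 = 61.6%, the remote team 43/78 = 55.1% → the in-house team
The remote team wins each claim group but the in-house team wins overall — the comparison reverses. The remote team's claims skew toward complex, which has a lower base rate.

No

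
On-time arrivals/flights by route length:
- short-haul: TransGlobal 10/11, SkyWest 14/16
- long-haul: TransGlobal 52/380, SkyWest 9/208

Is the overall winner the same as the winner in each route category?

Yes

Short-haul: TransGlobal 10/11 = 90.9%, SkyWest 14/16 = 87.5% → TransGlobal
Long-haul: TransGlobal 52/380 = 13.7%, SkyWest 9/208 = 4.3% → TransGlobal
Overall: TransGlobal 62/391 = 15.9%, SkyWest 23/224 = 10.3% → TransGlobal
TransGlobal wins overall and in every route group — no reversal.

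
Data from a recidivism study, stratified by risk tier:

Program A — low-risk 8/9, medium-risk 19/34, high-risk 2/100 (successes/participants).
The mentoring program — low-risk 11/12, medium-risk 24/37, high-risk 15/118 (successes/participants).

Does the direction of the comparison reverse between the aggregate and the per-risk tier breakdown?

Low-risk: Program A 8/9 = 88.9%, the mentoring program 11/12 = 91.7% → the mentoring program
Medium-risk: Program A 19/34 = 55.9%, the mentoring program 24/37 = 64.9% → the mentoring program
High-risk: Program A 2/100 = 2.0%, the mentoring program 15/118 = 12.7% → the mentoring program
Overall: Program A 29/143 = 20.3%, the mentoring program 50/167 = 29.9% → the mentoring program
The mentoring program wins overall and in every risk group — no reversal.

No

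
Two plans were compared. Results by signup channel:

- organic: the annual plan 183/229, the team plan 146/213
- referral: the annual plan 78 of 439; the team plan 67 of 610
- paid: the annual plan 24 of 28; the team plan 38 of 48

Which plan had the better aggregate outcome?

Organic: the annual plan 183/229 = 79.9%, the team plan 146/213 = 68.5% → the annual plan
Referral: the annual plan 78/439 = 17.8%, the team plan 67/610 = 11.0% → the annual plan
Paid: the annual plan 24/28 = 85.7%, the team plan 38/48 = 79.2% → the annual plan
Overall: the annual plan 285/696 = 40.9%, the team plan 251/871 = 28.8% → the annual plan

the annual plan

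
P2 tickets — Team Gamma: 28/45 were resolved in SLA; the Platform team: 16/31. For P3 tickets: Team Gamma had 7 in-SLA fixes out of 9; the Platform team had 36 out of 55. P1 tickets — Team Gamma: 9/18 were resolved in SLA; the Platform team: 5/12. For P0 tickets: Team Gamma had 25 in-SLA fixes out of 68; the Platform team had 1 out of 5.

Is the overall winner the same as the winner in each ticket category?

No

P2: Team Gamma 28/45 = 62.2%, the Platform team 16/31 = 51.6% → Team Gamma
P3: Team Gamma 7/9 = 77.8%, the Platform team 36/55 = 65.5% → Team Gamma
P1: Team Gamma 9/18 = 50.0%, the Platform team 5/12 = 41.7% → Team Gamma
P0: Team Gamma 25/68 = 36.8%, the Platform team 1/5 = 20.0% → Team Gamma
Overall: Team Gamma 69/140 = 49.3%, the Platform team 58/103 = 56.3% → the Platform team
Team Gamma wins each ticket group but the Platform team wins overall — the comparison reverses. Team Gamma's tickets skew toward P0, which has a lower base rate.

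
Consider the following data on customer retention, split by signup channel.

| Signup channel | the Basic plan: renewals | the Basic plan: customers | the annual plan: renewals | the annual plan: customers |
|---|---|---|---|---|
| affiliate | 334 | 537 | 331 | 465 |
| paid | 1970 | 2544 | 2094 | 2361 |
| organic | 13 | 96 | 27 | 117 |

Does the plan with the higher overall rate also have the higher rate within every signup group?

Affiliate: the Basic plan 334/537 = 62.2%, the annual plan 331/465 = 71.2% → the annual plan
Paid: the Basic plan 1970/2544 = 77.4%, the annual plan 2094/2361 = 88.7% → the annual plan
Organic: the Basic plan 13/96 = 13.5%, the annual plan 27/117 = 23.1% → the annual plan
Overall: the Basic plan 2317/3177 = 72.9%, the annual plan 2452/2943 = 83.3% → the annual plan
The annual plan wins overall and in every signup group — no reversal.

Yes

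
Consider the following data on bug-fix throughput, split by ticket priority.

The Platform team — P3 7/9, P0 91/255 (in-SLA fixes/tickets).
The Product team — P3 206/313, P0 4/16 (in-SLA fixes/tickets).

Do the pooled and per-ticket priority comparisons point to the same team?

P3: the Platform team 7/9 = 77.8%, the Product team 206/313 = 65.8% → the Platform team
P0: the Platform team 91/255 = 35.7%, the Product team 4/16 = 25.0% → the Platform team
Overall: the Platform team 98/264 = 37.1%, the Product team 210/329 = 63.8% → the Product team
The Platform team wins each ticket group but the Product team wins overall — the comparison reverses. The Platform team's tickets skew toward P0, which has a lower base rate.

No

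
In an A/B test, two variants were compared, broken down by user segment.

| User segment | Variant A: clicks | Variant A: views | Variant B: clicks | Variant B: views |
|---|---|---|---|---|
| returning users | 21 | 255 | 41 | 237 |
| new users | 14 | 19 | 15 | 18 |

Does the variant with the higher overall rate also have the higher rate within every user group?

Returning users: Variant A 21/255 = 8.2%, Variant B 41/237 = 17.3% → Variant B
New users: Variant A 14/19 = 73.7%, Variant B 15/18 = 83.3% → Variant B
Overall: Variant A 35/274 = 12.8%, Variant B 56/255 = 22.0% → Variant B
Variant B wins overall and in every user group — no reversal.

Yes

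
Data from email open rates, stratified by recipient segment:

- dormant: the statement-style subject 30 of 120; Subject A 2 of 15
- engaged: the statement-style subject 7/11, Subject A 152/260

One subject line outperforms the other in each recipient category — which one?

the statement-style subject

Dormant: the statement-style subject 30/120 = 25.0%, Subject A 2/15 = 13.3% → the statement-style subject
Engaged: the statement-style subject 7/11 = 63.6%, Subject A 152/260 = 58.5% → the statement-style subject
The statement-style subject has the higher rate in both groups.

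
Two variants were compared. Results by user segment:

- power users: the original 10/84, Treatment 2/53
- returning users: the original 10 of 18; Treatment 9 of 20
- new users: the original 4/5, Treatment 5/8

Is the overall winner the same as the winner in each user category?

Yes

Power users: the original 10/84 = 11.9%, Treatment 2/53 = 3.8% → the original
Returning users: the original 10/18 = 55.6%, Treatment 9/20 = 45.0% → the original
New users: the original 4/5 = 80.0%, Treatment 5/8 = 62.5% → the original
Overall: the original 24/107 = 22.4%, Treatment 16/81 = 19.8% → the original
The original wins overall and in every user group — no reversal.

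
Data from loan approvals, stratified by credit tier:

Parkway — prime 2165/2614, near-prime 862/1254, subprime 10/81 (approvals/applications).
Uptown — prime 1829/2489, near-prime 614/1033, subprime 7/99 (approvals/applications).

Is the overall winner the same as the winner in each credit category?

Prime: Parkway 2165/2614 = 82.8%, Uptown 1829/2489 = 73.5% → Parkway
Near-prime: Parkway 862/1254 = 68.7%, Uptown 614/1033 = 59.4% → Parkway
Subprime: Parkway 10/81 = 12.3%, Uptown 7/99 = 7.1% → Parkway
Overall: Parkway 3037/3949 = 76.9%, Uptown 2450/3621 = 67.7% → Parkway
Parkway wins overall and in every credit group — no reversal.

Yes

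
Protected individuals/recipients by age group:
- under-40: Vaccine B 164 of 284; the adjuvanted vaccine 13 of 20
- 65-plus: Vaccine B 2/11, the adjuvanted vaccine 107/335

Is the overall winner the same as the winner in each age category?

Under-40: Vaccine B 164/284 = 57.7%, the adjuvanted vaccine 13/20 = 65.0% → the adjuvanted vaccine
65-plus: Vaccine B 2/11 = 18.2%, the adjuvanted vaccine 107/335 = 31.9% → the adjuvanted vaccine
Overall: Vaccine B 166/295 = 56.3%, the adjuvanted vaccine 120/355 = 33.8% → Vaccine B
The adjuvanted vaccine wins each age group but Vaccine B wins overall — the comparison reverses. The adjuvanted vaccine's recipients skew toward 65-plus, which has a lower base rate.

No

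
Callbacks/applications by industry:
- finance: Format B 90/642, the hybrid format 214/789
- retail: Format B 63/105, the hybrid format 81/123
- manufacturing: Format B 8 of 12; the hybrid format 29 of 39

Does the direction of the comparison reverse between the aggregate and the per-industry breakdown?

No

Finance: Format B 90/642 = 14.0%, the hybrid format 214/789 = 27.1% → the hybrid format
Retail: Format B 63/105 = 60.0%, the hybrid format 81/123 = 65.9% → the hybrid format
Manufacturing: Format B 8/12 = 66.7%, the hybrid format 29/39 = 74.4% → the hybrid format
Overall: Format B 161/759 = 21.2%, the hybrid format 324/951 = 34.1% → the hybrid format
The hybrid format wins overall and in every industry group — no reversal.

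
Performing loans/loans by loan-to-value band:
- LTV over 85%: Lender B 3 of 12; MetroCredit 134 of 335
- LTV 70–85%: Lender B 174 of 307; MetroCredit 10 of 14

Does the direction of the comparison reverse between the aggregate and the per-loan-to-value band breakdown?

Yes

LTV over 85%: Lender B 3/12 = 25.0%, MetroCredit 134/335 = 40.0% → MetroCredit
LTV 70–85%: Lender B 174/307 = 56.7%, MetroCredit 10/14 = 71.4% → MetroCredit
Overall: Lender B 177/319 = 55.5%, MetroCredit 144/349 = 41.3% → Lender B
MetroCredit wins each loan-to-value group but Lender B wins overall — the comparison reverses. MetroCredit's loans skew toward LTV over 85%, which has a lower base rate.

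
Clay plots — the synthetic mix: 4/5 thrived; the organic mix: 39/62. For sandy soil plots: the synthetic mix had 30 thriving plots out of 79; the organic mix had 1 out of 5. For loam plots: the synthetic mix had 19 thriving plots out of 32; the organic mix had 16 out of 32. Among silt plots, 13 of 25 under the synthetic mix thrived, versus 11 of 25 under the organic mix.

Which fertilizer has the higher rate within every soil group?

Clay: the synthetic mix 4/5 = 80.0%, the organic mix 39/62 = 62.9% → the synthetic mix
Sandy soil: the synthetic mix 30/79 = 38.0%, the organic mix 1/5 = 20.0% → the synthetic mix
Loam: the synthetic mix 19/32 = 59.4%, the organic mix 16/32 = 50.0% → the synthetic mix
Silt: the synthetic mix 13/25 = 52.0%, the organic mix 11/25 = 44.0% → the synthetic mix
The synthetic mix has the higher rate in all 4 groups.

the synthetic mix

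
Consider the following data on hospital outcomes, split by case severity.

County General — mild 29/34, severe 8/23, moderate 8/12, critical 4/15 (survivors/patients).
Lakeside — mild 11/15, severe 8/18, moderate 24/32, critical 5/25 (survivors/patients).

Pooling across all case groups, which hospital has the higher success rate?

County General

Mild: County General 29/34 = 85.3%, Lakeside 11/15 = 73.3% → County General
Severe: County General 8/23 = 34.8%, Lakeside 8/18 = 44.4% → Lakeside
Moderate: County General 8/12 = 66.7%, Lakeside 24/32 = 75.0% → Lakeside
Critical: County General 4/15 = 26.7%, Lakeside 5/25 = 20.0% → County General
Overall: County General 49/84 = 58.3%, Lakeside 48/90 = 53.3% → County General
(Neither sweeps every case group, but County General has the higher pooled rate.)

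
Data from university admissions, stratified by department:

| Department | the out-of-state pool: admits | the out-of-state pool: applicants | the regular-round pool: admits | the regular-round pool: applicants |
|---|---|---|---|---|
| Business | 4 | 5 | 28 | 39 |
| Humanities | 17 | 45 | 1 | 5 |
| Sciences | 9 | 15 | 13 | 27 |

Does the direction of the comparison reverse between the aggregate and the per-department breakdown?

Yes

Business: the out-of-state pool 4/5 = 80.0%, the regular-round pool 28/39 = 71.8% → the out-of-state pool
Humanities: the out-of-state pool 17/45 = 37.8%, the regular-round pool 1/5 = 20.0% → the out-of-state pool
Sciences: the out-of-state pool 9/15 = 60.0%, the regular-round pool 13/27 = 48.1% → the out-of-state pool
Overall: the out-of-state pool 30/65 = 46.2%, the regular-round pool 42/71 = 59.2% → the regular-round pool
The out-of-state pool wins each department group but the regular-round pool wins overall — the comparison reverses. The out-of-state pool's applicants skew toward Humanities, which has a lower base rate.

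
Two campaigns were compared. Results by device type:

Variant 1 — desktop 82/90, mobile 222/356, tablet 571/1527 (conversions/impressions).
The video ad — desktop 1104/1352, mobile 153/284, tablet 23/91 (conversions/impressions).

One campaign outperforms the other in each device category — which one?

Variant 1

Desktop: Variant 1 82/90 = 91.1%, the video ad 1104/1352 = 81.7% → Variant 1
Mobile: Variant 1 222/356 = 62.4%, the video ad 153/284 = 53.9% → Variant 1
Tablet: Variant 1 571/1527 = 37.4%, the video ad 23/91 = 25.3% → Variant 1
Variant 1 has the higher rate in all 3 groups.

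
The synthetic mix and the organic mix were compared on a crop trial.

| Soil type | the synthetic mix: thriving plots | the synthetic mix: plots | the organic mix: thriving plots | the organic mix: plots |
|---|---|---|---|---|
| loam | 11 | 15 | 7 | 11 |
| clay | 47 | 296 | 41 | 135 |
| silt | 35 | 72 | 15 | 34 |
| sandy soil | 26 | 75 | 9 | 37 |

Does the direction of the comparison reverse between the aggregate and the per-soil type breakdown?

Loam: the synthetic mix 11/15 = 73.3%, the organic mix 7/11 = 63.6% → the synthetic mix
Clay: the synthetic mix 47/296 = 15.9%, the organic mix 41/135 = 30.4% → the organic mix
Silt: the synthetic mix 35/72 = 48.6%, the organic mix 15/34 = 44.1% → the synthetic mix
Sandy soil: the synthetic mix 26/75 = 34.7%, the organic mix 9/37 = 24.3% → the synthetic mix
Overall: the synthetic mix 119/458 = 26.0%, the organic mix 72/217 = 33.2% → the organic mix
Neither sweeps: the synthetic mix wins 3 of 4 groups, the organic mix wins 1. The organic mix wins overall but not every group — no Simpson reversal.

No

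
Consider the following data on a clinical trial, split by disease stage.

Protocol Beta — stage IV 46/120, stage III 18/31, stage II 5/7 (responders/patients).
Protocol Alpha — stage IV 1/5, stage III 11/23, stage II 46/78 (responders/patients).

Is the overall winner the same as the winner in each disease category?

Stage IV: Protocol Beta 46/120 = 38.3%, Protocol Alpha 1/5 = 20.0% → Protocol Beta
Stage III: Protocol Beta 18/31 = 58.1%, Protocol Alpha 11/23 = 47.8% → Protocol Beta
Stage II: Protocol Beta 5/7 = 71.4%, Protocol Alpha 46/78 = 59.0% → Protocol Beta
Overall: Protocol Beta 69/158 = 43.7%, Protocol Alpha 58/106 = 54.7% → Protocol Alpha
Protocol Beta wins each disease group but Protocol Alpha wins overall — the comparison reverses. Protocol Beta's patients skew toward stage IV, which has a lower base rate.

No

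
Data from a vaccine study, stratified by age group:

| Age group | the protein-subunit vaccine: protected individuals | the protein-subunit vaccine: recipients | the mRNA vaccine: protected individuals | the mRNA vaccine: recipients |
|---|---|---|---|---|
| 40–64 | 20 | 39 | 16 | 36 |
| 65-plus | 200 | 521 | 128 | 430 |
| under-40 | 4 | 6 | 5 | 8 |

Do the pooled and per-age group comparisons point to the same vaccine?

Yes

40–64: the protein-subunit vaccine 20/39 = 51.3%, the mRNA vaccine 16/36 = 44.4% → the protein-subunit vaccine
65-plus: the protein-subunit vaccine 200/521 = 38.4%, the mRNA vaccine 128/430 = 29.8% → the protein-subunit vaccine
Under-40: the protein-subunit vaccine 4/6 = 66.7%, the mRNA vaccine 5/8 = 62.5% → the protein-subunit vaccine
Overall: the protein-subunit vaccine 224/566 = 39.6%, the mRNA vaccine 149/474 = 31.4% → the protein-subunit vaccine
The protein-subunit vaccine wins overall and in every age group — no reversal.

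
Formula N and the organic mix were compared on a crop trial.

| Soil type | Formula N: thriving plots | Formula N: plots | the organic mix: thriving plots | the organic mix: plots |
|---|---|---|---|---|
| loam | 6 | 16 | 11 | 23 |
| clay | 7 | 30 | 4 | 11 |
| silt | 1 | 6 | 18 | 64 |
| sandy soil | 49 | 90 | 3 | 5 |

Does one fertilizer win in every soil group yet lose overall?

Yes

Loam: Formula N 6/16 = 37.5%, the organic mix 11/23 = 47.8% → the organic mix
Clay: Formula N 7/30 = 23.3%, the organic mix 4/11 = 36.4% → the organic mix
Silt: Formula N 1/6 = 16.7%, the organic mix 18/64 = 28.1% → the organic mix
Sandy soil: Formula N 49/90 = 54.4%, the organic mix 3/5 = 60.0% → the organic mix
Overall: Formula N 63/142 = 44.4%, the organic mix 36/103 = 35.0% → Formula N
The organic mix wins each soil group but Formula N wins overall — the comparison reverses. The organic mix's plots skew toward silt, which has a lower base rate.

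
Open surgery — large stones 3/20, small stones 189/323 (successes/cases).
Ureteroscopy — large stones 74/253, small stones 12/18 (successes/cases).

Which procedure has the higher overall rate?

Large stones: open surgery 3/20 = 15.0%, ureteroscopy 74/253 = 29.2% → ureteroscopy
Small stones: open surgery 189/323 = 58.5%, ureteroscopy 12/18 = 66.7% → ureteroscopy
Overall: open surgery 192/343 = 56.0%, ureteroscopy 86/271 = 31.7% → open surgery
(Ureteroscopy wins every stone group but open surgery wins overall — ureteroscopy's cases skew toward the low-rate large stones group.)

open surgery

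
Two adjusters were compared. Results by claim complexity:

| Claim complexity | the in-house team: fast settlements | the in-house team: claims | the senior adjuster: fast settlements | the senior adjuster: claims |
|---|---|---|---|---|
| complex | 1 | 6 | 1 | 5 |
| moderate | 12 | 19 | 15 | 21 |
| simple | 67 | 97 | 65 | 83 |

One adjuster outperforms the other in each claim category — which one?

Complex: the in-house team 1/6 = 16.7%, the senior adjuster 1/5 = 20.0% → the senior adjuster
Moderate: the in-house team 12/19 = 63.2%, the senior adjuster 15/21 = 71.4% → the senior adjuster
Simple: the in-house team 67/97 = 69.1%, the senior adjuster 65/83 = 78.3% → the senior adjuster
The senior adjuster has the higher rate in all 3 groups.

the senior adjuster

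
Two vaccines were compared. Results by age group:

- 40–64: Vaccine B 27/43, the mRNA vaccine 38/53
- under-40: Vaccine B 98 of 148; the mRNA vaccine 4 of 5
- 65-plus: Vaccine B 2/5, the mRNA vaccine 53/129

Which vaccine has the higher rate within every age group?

40–64: Vaccine B 27/43 = 62.8%, the mRNA vaccine 38/53 = 71.7% → the mRNA vaccine
Under-40: Vaccine B 98/148 = 66.2%, the mRNA vaccine 4/5 = 80.0% → the mRNA vaccine
65-plus: Vaccine B 2/5 = 40.0%, the mRNA vaccine 53/129 = 41.1% → the mRNA vaccine
The mRNA vaccine has the higher rate in all 3 groups.

the mRNA vaccine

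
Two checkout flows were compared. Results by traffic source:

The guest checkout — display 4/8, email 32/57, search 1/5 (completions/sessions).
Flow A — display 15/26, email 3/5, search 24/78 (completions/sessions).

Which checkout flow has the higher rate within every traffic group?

Display: the guest checkout 4/8 = 50.0%, Flow A 15/26 = 57.7% → Flow A
Email: the guest checkout 32/57 = 56.1%, Flow A 3/5 = 60.0% → Flow A
Search: the guest checkout 1/5 = 20.0%, Flow A 24/78 = 30.8% → Flow A
Flow A has the higher rate in all 3 groups.

Flow A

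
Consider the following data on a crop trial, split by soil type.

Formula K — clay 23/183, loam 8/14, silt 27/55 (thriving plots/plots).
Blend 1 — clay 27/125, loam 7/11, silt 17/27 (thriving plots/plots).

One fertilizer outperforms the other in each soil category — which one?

Blend 1

Clay: Formula K 23/183 = 12.6%, Blend 1 27/125 = 21.6% → Blend 1
Loam: Formula K 8/14 = 57.1%, Blend 1 7/11 = 63.6% → Blend 1
Silt: Formula K 27/55 = 49.1%, Blend 1 17/27 = 63.0% → Blend 1
Blend 1 has the higher rate in all 3 groups.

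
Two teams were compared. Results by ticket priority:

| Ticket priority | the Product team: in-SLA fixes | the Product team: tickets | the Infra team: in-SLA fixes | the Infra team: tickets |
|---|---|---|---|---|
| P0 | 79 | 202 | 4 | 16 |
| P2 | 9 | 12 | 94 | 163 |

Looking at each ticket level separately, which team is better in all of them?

the Product team

P0: the Product team 79/202 = 39.1%, the Infra team 4/16 = 25.0% → the Product team
P2: the Product team 9/12 = 75.0%, the Infra team 94/163 = 57.7% → the Product team
The Product team has the higher rate in both groups.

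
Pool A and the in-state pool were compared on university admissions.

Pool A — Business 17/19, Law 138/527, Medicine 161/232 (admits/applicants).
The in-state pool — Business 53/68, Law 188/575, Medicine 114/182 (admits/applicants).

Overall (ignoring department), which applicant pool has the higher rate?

the in-state pool

Business: Pool A 17/19 = 89.5%, the in-state pool 53/68 = 77.9% → Pool A
Law: Pool A 138/527 = 26.2%, the in-state pool 188/575 = 32.7% → the in-state pool
Medicine: Pool A 161/232 = 69.4%, the in-state pool 114/182 = 62.6% → Pool A
Overall: Pool A 316/778 = 40.6%, the in-state pool 355/825 = 43.0% → the in-state pool
(Neither sweeps every department group, but the in-state pool has the higher pooled rate.)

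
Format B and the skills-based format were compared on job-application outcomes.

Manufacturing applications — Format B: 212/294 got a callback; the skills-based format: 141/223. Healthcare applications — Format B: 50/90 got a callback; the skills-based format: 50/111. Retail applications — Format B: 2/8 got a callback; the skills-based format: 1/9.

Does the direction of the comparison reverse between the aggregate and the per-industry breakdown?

No

Manufacturing: Format B 212/294 = 72.1%, the skills-based format 141/223 = 63.2% → Format B
Healthcare: Format B 50/90 = 55.6%, the skills-based format 50/111 = 45.0% → Format B
Retail: Format B 2/8 = 25.0%, the skills-based format 1/9 = 11.1% → Format B
Overall: Format B 264/392 = 67.3%, the skills-based format 192/343 = 56.0% → Format B
Format B wins overall and in every industry group — no reversal.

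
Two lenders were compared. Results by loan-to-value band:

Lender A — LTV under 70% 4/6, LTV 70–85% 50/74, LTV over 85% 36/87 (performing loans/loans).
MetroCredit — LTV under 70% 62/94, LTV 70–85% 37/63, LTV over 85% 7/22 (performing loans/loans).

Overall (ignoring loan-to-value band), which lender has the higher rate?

MetroCredit

LTV under 70%: Lender A 4/6 = 66.7%, MetroCredit 62/94 = 66.0% → Lender A
LTV 70–85%: Lender A 50/74 = 67.6%, MetroCredit 37/63 = 58.7% → Lender A
LTV over 85%: Lender A 36/87 = 41.4%, MetroCredit 7/22 = 31.8% → Lender A
Overall: Lender A 90/167 = 53.9%, MetroCredit 106/179 = 59.2% → MetroCredit
(Lender A wins every loan-to-value group but MetroCredit wins overall — Lender A's loans skew toward the low-rate LTV over 85% group.)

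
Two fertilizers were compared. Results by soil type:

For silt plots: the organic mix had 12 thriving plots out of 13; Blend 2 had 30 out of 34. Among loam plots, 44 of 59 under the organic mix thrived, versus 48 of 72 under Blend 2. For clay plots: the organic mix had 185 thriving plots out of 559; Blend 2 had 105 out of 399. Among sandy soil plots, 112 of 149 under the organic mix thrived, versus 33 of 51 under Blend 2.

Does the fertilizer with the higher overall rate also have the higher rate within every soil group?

Yes

Silt: the organic mix 12/13 = 92.3%, Blend 2 30/34 = 88.2% → the organic mix
Loam: the organic mix 44/59 = 74.6%, Blend 2 48/72 = 66.7% → the organic mix
Clay: the organic mix 185/559 = 33.1%, Blend 2 105/399 = 26.3% → the organic mix
Sandy soil: the organic mix 112/149 = 75.2%, Blend 2 33/51 = 64.7% → the organic mix
Overall: the organic mix 353/780 = 45.3%, Blend 2 216/556 = 38.8% → the organic mix
The organic mix wins overall and in every soil group — no reversal.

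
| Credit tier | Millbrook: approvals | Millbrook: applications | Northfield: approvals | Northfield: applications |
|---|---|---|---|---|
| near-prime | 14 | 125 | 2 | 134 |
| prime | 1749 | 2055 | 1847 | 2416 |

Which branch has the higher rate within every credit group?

Near-prime: Millbrook 14/125 = 11.2%, Northfield 2/134 = 1.5% → Millbrook
Prime: Millbrook 1749/2055 = 85.1%, Northfield 1847/2416 = 76.4% → Millbrook
Millbrook has the higher rate in both groups.

Millbrook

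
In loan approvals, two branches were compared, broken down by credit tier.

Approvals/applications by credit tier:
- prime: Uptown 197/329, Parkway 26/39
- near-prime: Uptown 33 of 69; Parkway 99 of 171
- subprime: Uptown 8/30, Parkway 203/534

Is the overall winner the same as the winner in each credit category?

Prime: Uptown 197/329 = 59.9%, Parkway 26/39 = 66.7% → Parkway
Near-prime: Uptown 33/69 = 47.8%, Parkway 99/171 = 57.9% → Parkway
Subprime: Uptown 8/30 = 26.7%, Parkway 203/534 = 38.0% → Parkway
Overall: Uptown 238/428 = 55.6%, Parkway 328/744 = 44.1% → Uptown
Parkway wins each credit group but Uptown wins overall — the comparison reverses. Parkway's applications skew toward subprime, which has a lower base rate.

No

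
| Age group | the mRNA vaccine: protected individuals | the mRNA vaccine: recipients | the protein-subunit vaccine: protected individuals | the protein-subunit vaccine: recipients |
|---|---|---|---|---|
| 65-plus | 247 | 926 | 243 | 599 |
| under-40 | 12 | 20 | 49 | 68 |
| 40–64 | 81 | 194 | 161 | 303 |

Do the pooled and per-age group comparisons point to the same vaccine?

Yes

65-plus: the mRNA vaccine 247/926 = 26.7%, the protein-subunit vaccine 243/599 = 40.6% → the protein-subunit vaccine
Under-40: the mRNA vaccine 12/20 = 60.0%, the protein-subunit vaccine 49/68 = 72.1% → the protein-subunit vaccine
40–64: the mRNA vaccine 81/194 = 41.8%, the protein-subunit vaccine 161/303 = 53.1% → the protein-subunit vaccine
Overall: the mRNA vaccine 340/1140 = 29.8%, the protein-subunit vaccine 453/970 = 46.7% → the protein-subunit vaccine
The protein-subunit vaccine wins overall and in every age group — no reversal.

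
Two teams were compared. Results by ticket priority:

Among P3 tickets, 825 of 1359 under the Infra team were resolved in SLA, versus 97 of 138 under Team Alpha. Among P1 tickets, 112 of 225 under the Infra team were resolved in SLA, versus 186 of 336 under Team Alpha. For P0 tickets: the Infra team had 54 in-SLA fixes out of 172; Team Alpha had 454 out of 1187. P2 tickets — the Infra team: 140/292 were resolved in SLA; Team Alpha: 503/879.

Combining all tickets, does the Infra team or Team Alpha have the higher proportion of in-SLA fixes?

the Infra team

P3: the Infra team 825/1359 = 60.7%, Team Alpha 97/138 = 70.3% → Team Alpha
P1: the Infra team 112/225 = 49.8%, Team Alpha 186/336 = 55.4% → Team Alpha
P0: the Infra team 54/172 = 31.4%, Team Alpha 454/1187 = 38.2% → Team Alpha
P2: the Infra team 140/292 = 47.9%, Team Alpha 503/879 = 57.2% → Team Alpha
Overall: the Infra team 1131/2048 = 55.2%, Team Alpha 1240/2540 = 48.8% → the Infra team
(Team Alpha wins every ticket group but the Infra team wins overall — Team Alpha's tickets skew toward the low-rate P0 group.)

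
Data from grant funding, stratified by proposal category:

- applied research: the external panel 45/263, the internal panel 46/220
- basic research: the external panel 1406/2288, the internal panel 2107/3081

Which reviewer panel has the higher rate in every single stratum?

Applied research: the external panel 45/263 = 17.1%, the internal panel 46/220 = 20.9% → the internal panel
Basic research: the external panel 1406/2288 = 61.5%, the internal panel 2107/3081 = 68.4% → the internal panel
The internal panel has the higher rate in both groups.

the internal panel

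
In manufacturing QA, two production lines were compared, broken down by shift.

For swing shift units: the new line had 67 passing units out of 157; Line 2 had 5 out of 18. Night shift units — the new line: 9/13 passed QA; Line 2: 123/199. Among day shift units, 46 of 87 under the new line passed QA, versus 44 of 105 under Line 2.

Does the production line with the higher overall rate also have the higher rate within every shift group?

Swing shift: the new line 67/157 = 42.7%, Line 2 5/18 = 27.8% → the new line
Night shift: the new line 9/13 = 69.2%, Line 2 123/199 = 61.8% → the new line
Day shift: the new line 46/87 = 52.9%, Line 2 44/105 = 41.9% → the new line
Overall: the new line 122/257 = 47.5%, Line 2 172/322 = 53.4% → Line 2
The new line wins each shift group but Line 2 wins overall — the comparison reverses. The new line's units skew toward swing shift, which has a lower base rate.

No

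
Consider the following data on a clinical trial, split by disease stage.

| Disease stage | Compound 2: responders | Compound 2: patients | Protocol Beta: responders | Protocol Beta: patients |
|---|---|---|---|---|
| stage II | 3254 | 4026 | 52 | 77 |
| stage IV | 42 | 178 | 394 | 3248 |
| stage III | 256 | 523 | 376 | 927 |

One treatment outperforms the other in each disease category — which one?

Compound 2

Stage II: Compound 2 3254/4026 = 80.8%, Protocol Beta 52/77 = 67.5% → Compound 2
Stage IV: Compound 2 42/178 = 23.6%, Protocol Beta 394/3248 = 12.1% → Compound 2
Stage III: Compound 2 256/523 = 48.9%, Protocol Beta 376/927 = 40.6% → Compound 2
Compound 2 has the higher rate in all 3 groups.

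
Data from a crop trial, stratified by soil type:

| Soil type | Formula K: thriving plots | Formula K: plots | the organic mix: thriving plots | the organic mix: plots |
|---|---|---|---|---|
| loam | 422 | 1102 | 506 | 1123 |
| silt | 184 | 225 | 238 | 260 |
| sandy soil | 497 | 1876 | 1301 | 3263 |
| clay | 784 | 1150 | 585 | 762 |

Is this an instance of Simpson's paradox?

Loam: Formula K 422/1102 = 38.3%, the organic mix 506/1123 = 45.1% → the organic mix
Silt: Formula K 184/225 = 81.8%, the organic mix 238/260 = 91.5% → the organic mix
Sandy soil: Formula K 497/1876 = 26.5%, the organic mix 1301/3263 = 39.9% → the organic mix
Clay: Formula K 784/1150 = 68.2%, the organic mix 585/762 = 76.8% → the organic mix
Overall: Formula K 1887/4353 = 43.3%, the organic mix 2630/5408 = 48.6% → the organic mix
The organic mix wins overall and in every soil group — no reversal.

No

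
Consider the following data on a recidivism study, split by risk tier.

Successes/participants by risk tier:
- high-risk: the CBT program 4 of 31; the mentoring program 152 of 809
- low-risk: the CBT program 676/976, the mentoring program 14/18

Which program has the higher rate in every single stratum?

High-risk: the CBT program 4/31 = 12.9%, the mentoring program 152/809 = 18.8% → the mentoring program
Low-risk: the CBT program 676/976 = 69.3%, the mentoring program 14/18 = 77.8% → the mentoring program
The mentoring program has the higher rate in both groups.

the mentoring program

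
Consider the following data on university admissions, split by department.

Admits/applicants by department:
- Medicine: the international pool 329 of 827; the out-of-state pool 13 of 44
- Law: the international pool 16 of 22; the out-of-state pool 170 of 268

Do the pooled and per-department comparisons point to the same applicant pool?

No

Medicine: the international pool 329/827 = 39.8%, the out-of-state pool 13/44 = 29.5% → the international pool
Law: the international pool 16/22 = 72.7%, the out-of-state pool 170/268 = 63.4% → the international pool
Overall: the international pool 345/849 = 40.6%, the out-of-state pool 183/312 = 58.7% → the out-of-state pool
The international pool wins each department group but the out-of-state pool wins overall — the comparison reverses. The international pool's applicants skew toward Medicine, which has a lower base rate.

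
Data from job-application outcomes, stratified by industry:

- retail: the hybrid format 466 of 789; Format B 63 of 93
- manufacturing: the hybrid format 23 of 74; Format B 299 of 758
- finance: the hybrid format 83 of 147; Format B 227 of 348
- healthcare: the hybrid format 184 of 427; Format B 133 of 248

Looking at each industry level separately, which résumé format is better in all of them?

Retail: the hybrid format 466/789 = 59.1%, Format B 63/93 = 67.7% → Format B
Manufacturing: the hybrid format 23/74 = 31.1%, Format B 299/758 = 39.4% → Format B
Finance: the hybrid format 83/147 = 56.5%, Format B 227/348 = 65.2% → Format B
Healthcare: the hybrid format 184/427 = 43.1%, Format B 133/248 = 53.6% → Format B
Format B has the higher rate in all 4 groups.

Format B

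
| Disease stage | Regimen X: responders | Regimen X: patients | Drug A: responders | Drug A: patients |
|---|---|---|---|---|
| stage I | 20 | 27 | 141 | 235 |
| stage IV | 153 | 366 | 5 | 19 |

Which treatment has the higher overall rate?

Drug A

Stage I: Regimen X 20/27 = 74.1%, Drug A 141/235 = 60.0% → Regimen X
Stage IV: Regimen X 153/366 = 41.8%, Drug A 5/19 = 26.3% → Regimen X
Overall: Regimen X 173/393 = 44.0%, Drug A 146/254 = 57.5% → Drug A
(Regimen X wins every disease group but Drug A wins overall — Regimen X's patients skew toward the low-rate stage IV group.)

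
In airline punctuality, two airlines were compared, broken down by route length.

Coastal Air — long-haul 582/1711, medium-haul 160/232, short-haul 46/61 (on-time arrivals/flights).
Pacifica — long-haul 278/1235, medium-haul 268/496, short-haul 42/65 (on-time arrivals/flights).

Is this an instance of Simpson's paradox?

No

Long-haul: Coastal Air 582/1711 = 34.0%, Pacifica 278/1235 = 22.5% → Coastal Air
Medium-haul: Coastal Air 160/232 = 69.0%, Pacifica 268/496 = 54.0% → Coastal Air
Short-haul: Coastal Air 46/61 = 75.4%, Pacifica 42/65 = 64.6% → Coastal Air
Overall: Coastal Air 788/2004 = 39.3%, Pacifica 588/1796 = 32.7% → Coastal Air
Coastal Air wins overall and in every route group — no reversal.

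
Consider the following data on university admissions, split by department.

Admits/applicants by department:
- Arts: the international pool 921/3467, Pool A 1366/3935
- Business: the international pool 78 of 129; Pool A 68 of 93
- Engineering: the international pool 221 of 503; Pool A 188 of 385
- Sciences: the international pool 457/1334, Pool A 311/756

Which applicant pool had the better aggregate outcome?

Pool A

Arts: the international pool 921/3467 = 26.6%, Pool A 1366/3935 = 34.7% → Pool A
Business: the international pool 78/129 = 60.5%, Pool A 68/93 = 73.1% → Pool A
Engineering: the international pool 221/503 = 43.9%, Pool A 188/385 = 48.8% → Pool A
Sciences: the international pool 457/1334 = 34.3%, Pool A 311/756 = 41.1% → Pool A
Overall: the international pool 1677/5433 = 30.9%, Pool A 1933/5169 = 37.4% → Pool A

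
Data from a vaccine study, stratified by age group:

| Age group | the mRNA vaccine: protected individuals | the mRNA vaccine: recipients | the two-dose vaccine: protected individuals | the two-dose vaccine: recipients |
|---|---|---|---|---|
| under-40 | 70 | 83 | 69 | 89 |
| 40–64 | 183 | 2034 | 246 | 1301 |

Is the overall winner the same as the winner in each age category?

Under-40: the mRNA vaccine 70/83 = 84.3%, the two-dose vaccine 69/89 = 77.5% → the mRNA vaccine
40–64: the mRNA vaccine 183/2034 = 9.0%, the two-dose vaccine 246/1301 = 18.9% → the two-dose vaccine
Overall: the mRNA vaccine 253/2117 = 12.0%, the two-dose vaccine 315/1390 = 22.7% → the two-dose vaccine
Neither sweeps: the mRNA vaccine wins 1 of 2 groups, the two-dose vaccine wins 1. The two-dose vaccine wins overall but not every group — no Simpson reversal.

No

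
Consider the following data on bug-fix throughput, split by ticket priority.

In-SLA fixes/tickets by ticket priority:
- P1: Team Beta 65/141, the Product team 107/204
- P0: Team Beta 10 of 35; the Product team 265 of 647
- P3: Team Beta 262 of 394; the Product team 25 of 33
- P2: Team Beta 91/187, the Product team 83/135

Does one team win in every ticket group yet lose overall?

P1: Team Beta 65/141 = 46.1%, the Product team 107/204 = 52.5% → the Product team
P0: Team Beta 10/35 = 28.6%, the Product team 265/647 = 41.0% → the Product team
P3: Team Beta 262/394 = 66.5%, the Product team 25/33 = 75.8% → the Product team
P2: Team Beta 91/187 = 48.7%, the Product team 83/135 = 61.5% → the Product team
Overall: Team Beta 428/757 = 56.5%, the Product team 480/1019 = 47.1% → Team Beta
The Product team wins each ticket group but Team Beta wins overall — the comparison reverses. The Product team's tickets skew toward P0, which has a lower base rate.

Yes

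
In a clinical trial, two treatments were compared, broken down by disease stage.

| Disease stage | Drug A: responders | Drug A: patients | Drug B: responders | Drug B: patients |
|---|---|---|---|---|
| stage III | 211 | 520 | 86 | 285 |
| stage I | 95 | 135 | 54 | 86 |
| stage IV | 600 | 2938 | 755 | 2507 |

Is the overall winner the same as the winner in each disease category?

Stage III: Drug A 211/520 = 40.6%, Drug B 86/285 = 30.2% → Drug A
Stage I: Drug A 95/135 = 70.4%, Drug B 54/86 = 62.8% → Drug A
Stage IV: Drug A 600/2938 = 20.4%, Drug B 755/2507 = 30.1% → Drug B
Overall: Drug A 906/3593 = 25.2%, Drug B 895/2878 = 31.1% → Drug B
Neither sweeps: Drug A wins 2 of 3 groups, Drug B wins 1. Drug B wins overall but not every group — no Simpson reversal.

No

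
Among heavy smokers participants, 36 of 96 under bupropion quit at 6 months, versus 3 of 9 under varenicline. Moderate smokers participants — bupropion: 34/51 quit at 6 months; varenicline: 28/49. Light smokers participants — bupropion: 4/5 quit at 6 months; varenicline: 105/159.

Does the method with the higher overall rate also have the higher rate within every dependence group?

Heavy smokers: bupropion 36/96 = 37.5%, varenicline 3/9 = 33.3% → bupropion
Moderate smokers: bupropion 34/51 = 66.7%, varenicline 28/49 = 57.1% → bupropion
Light smokers: bupropion 4/5 = 80.0%, varenicline 105/159 = 66.0% → bupropion
Overall: bupropion 74/152 = 48.7%, varenicline 136/217 = 62.7% → varenicline
Bupropion wins each dependence group but varenicline wins overall — the comparison reverses. Bupropion's participants skew toward heavy smokers, which has a lower base rate.

No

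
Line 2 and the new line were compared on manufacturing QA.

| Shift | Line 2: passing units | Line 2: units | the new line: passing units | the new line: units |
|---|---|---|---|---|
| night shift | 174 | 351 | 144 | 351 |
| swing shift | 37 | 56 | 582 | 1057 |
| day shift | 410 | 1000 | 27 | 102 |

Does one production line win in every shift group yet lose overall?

Yes

Night shift: Line 2 174/351 = 49.6%, the new line 144/351 = 41.0% → Line 2
Swing shift: Line 2 37/56 = 66.1%, the new line 582/1057 = 55.1% → Line 2
Day shift: Line 2 410/1000 = 41.0%, the new line 27/102 = 26.5% → Line 2
Overall: Line 2 621/1407 = 44.1%, the new line 753/1510 = 49.9% → the new line
Line 2 wins each shift group but the new line wins overall — the comparison reverses. Line 2's units skew toward day shift, which has a lower base rate.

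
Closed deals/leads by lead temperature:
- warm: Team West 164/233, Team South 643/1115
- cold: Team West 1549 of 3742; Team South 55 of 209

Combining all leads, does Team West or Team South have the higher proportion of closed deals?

Team South

Warm: Team West 164/233 = 70.4%, Team South 643/1115 = 57.7% → Team West
Cold: Team West 1549/3742 = 41.4%, Team South 55/209 = 26.3% → Team West
Overall: Team West 1713/3975 = 43.1%, Team South 698/1324 = 52.7% → Team South
(Team West wins every lead group but Team South wins overall — Team West's leads skew toward the low-rate cold group.)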